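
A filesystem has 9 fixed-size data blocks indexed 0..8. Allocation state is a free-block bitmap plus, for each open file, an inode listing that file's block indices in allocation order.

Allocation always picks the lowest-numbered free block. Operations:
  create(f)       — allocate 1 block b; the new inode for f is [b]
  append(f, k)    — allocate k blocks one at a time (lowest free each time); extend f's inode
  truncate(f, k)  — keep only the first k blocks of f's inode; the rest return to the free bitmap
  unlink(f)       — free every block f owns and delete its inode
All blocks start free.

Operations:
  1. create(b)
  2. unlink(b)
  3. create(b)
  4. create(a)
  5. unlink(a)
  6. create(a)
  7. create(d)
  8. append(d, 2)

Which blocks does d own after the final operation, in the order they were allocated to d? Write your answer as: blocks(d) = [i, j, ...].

  1. create(b)  ⇒  F........  {b→[0]}
  2. unlink(b)  ⇒  .........  {}
  3. create(b)  ⇒  F........  {b→[0]}
  4. create(a)  ⇒  FF.......  {a→[1]; b→[0]}
  5. unlink(a)  ⇒  F........  {b→[0]}
  6. create(a)  ⇒  FF.......  {a→[1]; b→[0]}
  7. create(d)  ⇒  FFF......  {a→[1]; b→[0]; d→[2]}
  8. append(d, 2)  ⇒  FFFFF....  {a→[1]; b→[0]; d→[2, 3, 4]}

blocks(d) = [2, 3, 4]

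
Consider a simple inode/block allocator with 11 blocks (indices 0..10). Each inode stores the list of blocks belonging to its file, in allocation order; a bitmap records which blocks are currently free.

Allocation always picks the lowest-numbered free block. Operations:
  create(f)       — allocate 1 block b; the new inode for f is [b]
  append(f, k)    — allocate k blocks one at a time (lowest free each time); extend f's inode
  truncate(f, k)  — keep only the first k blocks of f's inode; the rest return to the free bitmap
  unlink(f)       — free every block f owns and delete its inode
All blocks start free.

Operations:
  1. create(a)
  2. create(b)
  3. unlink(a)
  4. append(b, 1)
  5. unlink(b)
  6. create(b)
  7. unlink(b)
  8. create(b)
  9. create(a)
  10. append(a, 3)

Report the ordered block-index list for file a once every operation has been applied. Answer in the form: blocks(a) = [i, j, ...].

blocks(a) = [1, 2, 3, 4]

after create(a) → a:[0]  free=[F..........]
after create(b) → a:[0], b:[1]  free=[FF.........]
after unlink(a) → b:[1]  free=[.F.........]
after append(b, 1) → b:[1, 0]  free=[FF.........]
after unlink(b) →   free=[...........]
after create(b) → b:[0]  free=[F..........]
after unlink(b) →   free=[...........]
after create(b) → b:[0]  free=[F..........]
after create(a) → a:[1], b:[0]  free=[FF.........]
after append(a, 3) → a:[1, 2, 3, 4], b:[0]  free=[FFFFF......]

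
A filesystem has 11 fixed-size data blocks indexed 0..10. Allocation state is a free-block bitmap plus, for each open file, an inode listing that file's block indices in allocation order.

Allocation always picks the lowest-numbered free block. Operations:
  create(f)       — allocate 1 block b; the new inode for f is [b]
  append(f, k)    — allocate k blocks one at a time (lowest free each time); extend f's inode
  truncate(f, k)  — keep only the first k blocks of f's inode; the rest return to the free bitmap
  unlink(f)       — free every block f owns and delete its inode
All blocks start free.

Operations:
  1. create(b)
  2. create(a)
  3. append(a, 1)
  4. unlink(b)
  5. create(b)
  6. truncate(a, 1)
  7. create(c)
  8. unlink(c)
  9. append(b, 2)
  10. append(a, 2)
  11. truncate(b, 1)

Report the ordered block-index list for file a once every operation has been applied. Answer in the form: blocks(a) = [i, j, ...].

after create(b) → b:[0]  free=[F..........]
after create(a) → a:[1], b:[0]  free=[FF.........]
after append(a, 1) → a:[1, 2], b:[0]  free=[FFF........]
after unlink(b) → a:[1, 2]  free=[.FF........]
after create(b) → a:[1, 2], b:[0]  free=[FFF........]
after truncate(a, 1) → a:[1], b:[0]  free=[FF.........]
after create(c) → a:[1], b:[0], c:[2]  free=[FFF........]
after unlink(c) → a:[1], b:[0]  free=[FF.........]
after append(b, 2) → a:[1], b:[0, 2, 3]  free=[FFFF.......]
after append(a, 2) → a:[1, 4, 5], b:[0, 2, 3]  free=[FFFFFF.....]
after truncate(b, 1) → a:[1, 4, 5], b:[0]  free=[FF..FF.....]

blocks(a) = [1, 4, 5]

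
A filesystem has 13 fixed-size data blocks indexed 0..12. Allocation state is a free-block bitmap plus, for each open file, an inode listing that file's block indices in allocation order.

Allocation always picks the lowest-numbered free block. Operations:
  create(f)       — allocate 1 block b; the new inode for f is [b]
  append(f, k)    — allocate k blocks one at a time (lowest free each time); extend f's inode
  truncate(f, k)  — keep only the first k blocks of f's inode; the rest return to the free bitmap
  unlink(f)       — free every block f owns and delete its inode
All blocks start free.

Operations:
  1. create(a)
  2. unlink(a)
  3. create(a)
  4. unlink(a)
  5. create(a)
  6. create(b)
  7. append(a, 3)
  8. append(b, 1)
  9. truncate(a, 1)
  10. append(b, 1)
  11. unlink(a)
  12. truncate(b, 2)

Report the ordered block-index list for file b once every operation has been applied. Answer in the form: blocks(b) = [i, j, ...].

after create(a) → a:[0]  free=[F............]
after unlink(a) →   free=[.............]
after create(a) → a:[0]  free=[F............]
after unlink(a) →   free=[.............]
after create(a) → a:[0]  free=[F............]
after create(b) → a:[0], b:[1]  free=[FF...........]
after append(a, 3) → a:[0, 2, 3, 4], b:[1]  free=[FFFFF........]
after append(b, 1) → a:[0, 2, 3, 4], b:[1, 5]  free=[FFFFFF.......]
after truncate(a, 1) → a:[0], b:[1, 5]  free=[FF...F.......]
after append(b, 1) → a:[0], b:[1, 5, 2]  free=[FFF..F.......]
after unlink(a) → b:[1, 5, 2]  free=[.FF..F.......]
after truncate(b, 2) → b:[1, 5]  free=[.F...F.......]

blocks(b) = [1, 5]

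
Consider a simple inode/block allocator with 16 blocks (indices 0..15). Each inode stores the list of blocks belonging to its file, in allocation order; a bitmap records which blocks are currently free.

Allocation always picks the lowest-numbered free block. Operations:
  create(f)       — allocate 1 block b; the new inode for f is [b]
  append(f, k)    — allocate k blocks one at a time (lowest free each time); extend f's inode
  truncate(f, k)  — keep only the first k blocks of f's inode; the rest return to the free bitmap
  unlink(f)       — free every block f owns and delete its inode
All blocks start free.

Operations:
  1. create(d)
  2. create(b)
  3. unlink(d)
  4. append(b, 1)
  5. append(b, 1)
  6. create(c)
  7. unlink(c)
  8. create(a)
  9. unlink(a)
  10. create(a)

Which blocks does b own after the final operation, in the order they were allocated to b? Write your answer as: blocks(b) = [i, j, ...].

blocks(b) = [1, 0, 2]

  1. create(d)  ⇒  F...............  {d→[0]}
  2. create(b)  ⇒  FF..............  {b→[1]; d→[0]}
  3. unlink(d)  ⇒  .F..............  {b→[1]}
  4. append(b, 1)  ⇒  FF..............  {b→[1, 0]}
  5. append(b, 1)  ⇒  FFF.............  {b→[1, 0, 2]}
  6. create(c)  ⇒  FFFF............  {b→[1, 0, 2]; c→[3]}
  7. unlink(c)  ⇒  FFF.............  {b→[1, 0, 2]}
  8. create(a)  ⇒  FFFF............  {a→[3]; b→[1, 0, 2]}
  9. unlink(a)  ⇒  FFF.............  {b→[1, 0, 2]}
  10. create(a)  ⇒  FFFF............  {a→[3]; b→[1, 0, 2]}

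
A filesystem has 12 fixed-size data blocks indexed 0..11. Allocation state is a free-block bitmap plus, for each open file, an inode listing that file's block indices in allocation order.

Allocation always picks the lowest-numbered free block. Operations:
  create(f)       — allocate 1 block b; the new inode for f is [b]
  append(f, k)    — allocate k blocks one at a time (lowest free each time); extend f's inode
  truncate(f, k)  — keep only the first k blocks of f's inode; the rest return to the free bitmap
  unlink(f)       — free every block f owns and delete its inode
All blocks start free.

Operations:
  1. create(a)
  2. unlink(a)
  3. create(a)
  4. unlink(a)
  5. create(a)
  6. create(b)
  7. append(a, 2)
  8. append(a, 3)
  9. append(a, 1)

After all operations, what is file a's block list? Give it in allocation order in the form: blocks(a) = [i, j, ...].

blocks(a) = [0, 2, 3, 4, 5, 6, 7]

create(a): bitmap=F........... | a=[0]
unlink(a): bitmap=............ | 
create(a): bitmap=F........... | a=[0]
unlink(a): bitmap=............ | 
create(a): bitmap=F........... | a=[0]
create(b): bitmap=FF.......... | a=[0] b=[1]
append(a, 2): bitmap=FFFF........ | a=[0, 2, 3] b=[1]
append(a, 3): bitmap=FFFFFFF..... | a=[0, 2, 3, 4, 5, 6] b=[1]
append(a, 1): bitmap=FFFFFFFF.... | a=[0, 2, 3, 4, 5, 6, 7] b=[1]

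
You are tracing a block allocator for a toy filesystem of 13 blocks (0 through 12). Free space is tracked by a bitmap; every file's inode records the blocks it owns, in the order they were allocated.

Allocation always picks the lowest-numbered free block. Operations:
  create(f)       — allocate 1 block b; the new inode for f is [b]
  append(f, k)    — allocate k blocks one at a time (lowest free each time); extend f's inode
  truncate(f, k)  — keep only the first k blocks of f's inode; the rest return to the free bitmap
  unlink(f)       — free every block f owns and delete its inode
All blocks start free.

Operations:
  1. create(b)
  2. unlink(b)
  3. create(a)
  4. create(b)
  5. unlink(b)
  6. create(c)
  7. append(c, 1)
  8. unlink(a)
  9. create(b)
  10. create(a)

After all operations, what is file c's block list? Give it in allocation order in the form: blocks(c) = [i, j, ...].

blocks(c) = [1, 2]

[1] create(b) — b=0 (map F............)
[2] unlink(b) —  (map .............)
[3] create(a) — a=0 (map F............)
[4] create(b) — a=0 b=1 (map FF...........)
[5] unlink(b) — a=0 (map F............)
[6] create(c) — a=0 c=1 (map FF...........)
[7] append(c, 1) — a=0 c=1,2 (map FFF..........)
[8] unlink(a) — c=1,2 (map .FF..........)
[9] create(b) — b=0 c=1,2 (map FFF..........)
[10] create(a) — a=3 b=0 c=1,2 (map FFFF.........)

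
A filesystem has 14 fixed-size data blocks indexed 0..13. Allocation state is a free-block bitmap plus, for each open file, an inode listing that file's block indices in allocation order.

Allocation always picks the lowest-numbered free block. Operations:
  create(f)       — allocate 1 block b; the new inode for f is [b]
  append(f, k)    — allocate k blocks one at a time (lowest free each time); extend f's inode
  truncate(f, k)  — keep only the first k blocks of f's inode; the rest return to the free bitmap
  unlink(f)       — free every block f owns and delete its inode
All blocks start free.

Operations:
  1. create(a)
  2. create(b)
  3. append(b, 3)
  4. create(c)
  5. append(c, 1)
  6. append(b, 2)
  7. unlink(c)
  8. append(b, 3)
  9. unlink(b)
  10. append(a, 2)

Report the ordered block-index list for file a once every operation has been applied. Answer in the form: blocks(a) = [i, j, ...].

after create(a) → a:[0]  free=[F.............]
after create(b) → a:[0], b:[1]  free=[FF............]
after append(b, 3) → a:[0], b:[1, 2, 3, 4]  free=[FFFFF.........]
after create(c) → a:[0], b:[1, 2, 3, 4], c:[5]  free=[FFFFFF........]
after append(c, 1) → a:[0], b:[1, 2, 3, 4], c:[5, 6]  free=[FFFFFFF.......]
after append(b, 2) → a:[0], b:[1, 2, 3, 4, 7, 8], c:[5, 6]  free=[FFFFFFFFF.....]
after unlink(c) → a:[0], b:[1, 2, 3, 4, 7, 8]  free=[FFFFF..FF.....]
after append(b, 3) → a:[0], b:[1, 2, 3, 4, 7, 8, 5, 6, 9]  free=[FFFFFFFFFF....]
after unlink(b) → a:[0]  free=[F.............]
after append(a, 2) → a:[0, 1, 2]  free=[FFF...........]

blocks(a) = [0, 1, 2]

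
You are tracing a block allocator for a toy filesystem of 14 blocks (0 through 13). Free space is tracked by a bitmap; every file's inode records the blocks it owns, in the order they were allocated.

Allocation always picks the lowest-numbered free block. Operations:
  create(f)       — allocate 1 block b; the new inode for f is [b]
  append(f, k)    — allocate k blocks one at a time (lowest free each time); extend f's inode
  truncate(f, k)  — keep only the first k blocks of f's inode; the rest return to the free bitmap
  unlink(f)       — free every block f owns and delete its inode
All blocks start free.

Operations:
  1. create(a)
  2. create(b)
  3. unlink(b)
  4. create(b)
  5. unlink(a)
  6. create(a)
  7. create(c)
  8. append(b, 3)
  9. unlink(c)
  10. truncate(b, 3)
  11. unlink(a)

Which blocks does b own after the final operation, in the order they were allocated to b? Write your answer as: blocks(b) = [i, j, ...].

[1] create(a) — a=0 (map F.............)
[2] create(b) — a=0 b=1 (map FF............)
[3] unlink(b) — a=0 (map F.............)
[4] create(b) — a=0 b=1 (map FF............)
[5] unlink(a) — b=1 (map .F............)
[6] create(a) — a=0 b=1 (map FF............)
[7] create(c) — a=0 b=1 c=2 (map FFF...........)
[8] append(b, 3) — a=0 b=1,3,4,5 c=2 (map FFFFFF........)
[9] unlink(c) — a=0 b=1,3,4,5 (map FF.FFF........)
[10] truncate(b, 3) — a=0 b=1,3,4 (map FF.FF.........)
[11] unlink(a) — b=1,3,4 (map .F.FF.........)

blocks(b) = [1, 3, 4]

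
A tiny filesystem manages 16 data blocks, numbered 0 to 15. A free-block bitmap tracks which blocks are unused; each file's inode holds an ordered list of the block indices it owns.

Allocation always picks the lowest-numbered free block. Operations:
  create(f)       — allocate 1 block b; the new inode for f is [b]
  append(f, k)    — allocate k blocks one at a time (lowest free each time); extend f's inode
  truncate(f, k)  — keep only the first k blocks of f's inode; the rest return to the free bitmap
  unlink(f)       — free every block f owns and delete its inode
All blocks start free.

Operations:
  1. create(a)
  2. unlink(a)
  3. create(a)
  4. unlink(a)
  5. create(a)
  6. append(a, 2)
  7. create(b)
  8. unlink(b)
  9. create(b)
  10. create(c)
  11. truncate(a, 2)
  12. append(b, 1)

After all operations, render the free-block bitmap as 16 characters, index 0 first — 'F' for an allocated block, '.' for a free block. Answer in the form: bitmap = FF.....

bitmap = FFFFF...........

after create(a) → a:[0]  free=[F...............]
after unlink(a) →   free=[................]
after create(a) → a:[0]  free=[F...............]
after unlink(a) →   free=[................]
after create(a) → a:[0]  free=[F...............]
after append(a, 2) → a:[0, 1, 2]  free=[FFF.............]
after create(b) → a:[0, 1, 2], b:[3]  free=[FFFF............]
after unlink(b) → a:[0, 1, 2]  free=[FFF.............]
after create(b) → a:[0, 1, 2], b:[3]  free=[FFFF............]
after create(c) → a:[0, 1, 2], b:[3], c:[4]  free=[FFFFF...........]
after truncate(a, 2) → a:[0, 1], b:[3], c:[4]  free=[FF.FF...........]
after append(b, 1) → a:[0, 1], b:[3, 2], c:[4]  free=[FFFFF...........]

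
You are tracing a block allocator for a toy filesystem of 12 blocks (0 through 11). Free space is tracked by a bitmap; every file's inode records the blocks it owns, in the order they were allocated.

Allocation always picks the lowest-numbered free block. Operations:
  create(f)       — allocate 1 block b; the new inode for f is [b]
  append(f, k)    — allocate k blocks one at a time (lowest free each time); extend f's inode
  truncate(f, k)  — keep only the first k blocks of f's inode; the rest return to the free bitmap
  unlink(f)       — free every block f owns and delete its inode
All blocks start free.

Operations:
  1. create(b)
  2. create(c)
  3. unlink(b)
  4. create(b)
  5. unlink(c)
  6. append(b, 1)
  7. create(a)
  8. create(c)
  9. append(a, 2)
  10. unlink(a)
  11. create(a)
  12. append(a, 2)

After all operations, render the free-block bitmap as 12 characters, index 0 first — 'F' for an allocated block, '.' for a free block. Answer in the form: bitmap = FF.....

bitmap = FFFFFF......

  1. create(b)  ⇒  F...........  {b→[0]}
  2. create(c)  ⇒  FF..........  {b→[0]; c→[1]}
  3. unlink(b)  ⇒  .F..........  {c→[1]}
  4. create(b)  ⇒  FF..........  {b→[0]; c→[1]}
  5. unlink(c)  ⇒  F...........  {b→[0]}
  6. append(b, 1)  ⇒  FF..........  {b→[0, 1]}
  7. create(a)  ⇒  FFF.........  {a→[2]; b→[0, 1]}
  8. create(c)  ⇒  FFFF........  {a→[2]; b→[0, 1]; c→[3]}
  9. append(a, 2)  ⇒  FFFFFF......  {a→[2, 4, 5]; b→[0, 1]; c→[3]}
  10. unlink(a)  ⇒  FF.F........  {b→[0, 1]; c→[3]}
  11. create(a)  ⇒  FFFF........  {a→[2]; b→[0, 1]; c→[3]}
  12. append(a, 2)  ⇒  FFFFFF......  {a→[2, 4, 5]; b→[0, 1]; c→[3]}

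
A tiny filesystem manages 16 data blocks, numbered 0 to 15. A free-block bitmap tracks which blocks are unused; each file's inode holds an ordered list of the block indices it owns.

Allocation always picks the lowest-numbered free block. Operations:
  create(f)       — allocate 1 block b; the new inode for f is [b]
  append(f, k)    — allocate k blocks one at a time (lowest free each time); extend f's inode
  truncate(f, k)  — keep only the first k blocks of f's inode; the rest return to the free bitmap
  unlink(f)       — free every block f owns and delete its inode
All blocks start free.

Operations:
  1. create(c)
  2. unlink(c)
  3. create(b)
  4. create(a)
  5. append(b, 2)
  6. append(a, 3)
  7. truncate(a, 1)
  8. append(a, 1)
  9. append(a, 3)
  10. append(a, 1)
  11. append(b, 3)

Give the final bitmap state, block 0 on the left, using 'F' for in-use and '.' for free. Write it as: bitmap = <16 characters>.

bitmap = FFFFFFFFFFFF....

  1. create(c)  ⇒  F...............  {c→[0]}
  2. unlink(c)  ⇒  ................  {}
  3. create(b)  ⇒  F...............  {b→[0]}
  4. create(a)  ⇒  FF..............  {a→[1]; b→[0]}
  5. append(b, 2)  ⇒  FFFF............  {a→[1]; b→[0, 2, 3]}
  6. append(a, 3)  ⇒  FFFFFFF.........  {a→[1, 4, 5, 6]; b→[0, 2, 3]}
  7. truncate(a, 1)  ⇒  FFFF............  {a→[1]; b→[0, 2, 3]}
  8. append(a, 1)  ⇒  FFFFF...........  {a→[1, 4]; b→[0, 2, 3]}
  9. append(a, 3)  ⇒  FFFFFFFF........  {a→[1, 4, 5, 6, 7]; b→[0, 2, 3]}
  10. append(a, 1)  ⇒  FFFFFFFFF.......  {a→[1, 4, 5, 6, 7, 8]; b→[0, 2, 3]}
  11. append(b, 3)  ⇒  FFFFFFFFFFFF....  {a→[1, 4, 5, 6, 7, 8]; b→[0, 2, 3, 9, 10, 11]}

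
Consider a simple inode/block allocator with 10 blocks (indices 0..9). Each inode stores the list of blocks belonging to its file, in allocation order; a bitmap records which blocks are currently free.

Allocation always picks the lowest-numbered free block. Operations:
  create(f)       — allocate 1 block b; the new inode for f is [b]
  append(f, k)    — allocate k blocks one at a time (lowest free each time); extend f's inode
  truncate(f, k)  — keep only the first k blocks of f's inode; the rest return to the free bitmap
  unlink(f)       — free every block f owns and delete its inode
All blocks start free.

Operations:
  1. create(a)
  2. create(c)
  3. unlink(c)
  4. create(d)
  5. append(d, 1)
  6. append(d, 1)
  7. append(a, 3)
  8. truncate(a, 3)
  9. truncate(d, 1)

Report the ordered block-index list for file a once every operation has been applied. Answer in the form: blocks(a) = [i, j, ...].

create(a): bitmap=F......... | a=[0]
create(c): bitmap=FF........ | a=[0] c=[1]
unlink(c): bitmap=F......... | a=[0]
create(d): bitmap=FF........ | a=[0] d=[1]
append(d, 1): bitmap=FFF....... | a=[0] d=[1, 2]
append(d, 1): bitmap=FFFF...... | a=[0] d=[1, 2, 3]
append(a, 3): bitmap=FFFFFFF... | a=[0, 4, 5, 6] d=[1, 2, 3]
truncate(a, 3): bitmap=FFFFFF.... | a=[0, 4, 5] d=[1, 2, 3]
truncate(d, 1): bitmap=FF..FF.... | a=[0, 4, 5] d=[1]

blocks(a) = [0, 4, 5]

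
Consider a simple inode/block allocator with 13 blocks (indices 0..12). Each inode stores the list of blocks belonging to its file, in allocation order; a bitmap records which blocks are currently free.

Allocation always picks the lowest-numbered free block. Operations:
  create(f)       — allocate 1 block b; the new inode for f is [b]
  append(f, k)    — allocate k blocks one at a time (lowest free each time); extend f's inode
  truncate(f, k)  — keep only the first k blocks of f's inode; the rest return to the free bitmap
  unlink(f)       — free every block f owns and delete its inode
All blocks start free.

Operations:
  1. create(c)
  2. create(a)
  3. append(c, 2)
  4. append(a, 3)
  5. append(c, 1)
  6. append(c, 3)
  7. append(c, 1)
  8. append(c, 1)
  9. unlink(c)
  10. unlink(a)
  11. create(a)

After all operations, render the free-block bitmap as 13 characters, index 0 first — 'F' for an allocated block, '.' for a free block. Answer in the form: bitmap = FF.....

  1. create(c)  ⇒  F............  {c→[0]}
  2. create(a)  ⇒  FF...........  {a→[1]; c→[0]}
  3. append(c, 2)  ⇒  FFFF.........  {a→[1]; c→[0, 2, 3]}
  4. append(a, 3)  ⇒  FFFFFFF......  {a→[1, 4, 5, 6]; c→[0, 2, 3]}
  5. append(c, 1)  ⇒  FFFFFFFF.....  {a→[1, 4, 5, 6]; c→[0, 2, 3, 7]}
  6. append(c, 3)  ⇒  FFFFFFFFFFF..  {a→[1, 4, 5, 6]; c→[0, 2, 3, 7, 8, 9, 10]}
  7. append(c, 1)  ⇒  FFFFFFFFFFFF.  {a→[1, 4, 5, 6]; c→[0, 2, 3, 7, 8, 9, 10, 11]}
  8. append(c, 1)  ⇒  FFFFFFFFFFFFF  {a→[1, 4, 5, 6]; c→[0, 2, 3, 7, 8, 9, 10, 11, 12]}
  9. unlink(c)  ⇒  .F..FFF......  {a→[1, 4, 5, 6]}
  10. unlink(a)  ⇒  .............  {}
  11. create(a)  ⇒  F............  {a→[0]}

bitmap = F............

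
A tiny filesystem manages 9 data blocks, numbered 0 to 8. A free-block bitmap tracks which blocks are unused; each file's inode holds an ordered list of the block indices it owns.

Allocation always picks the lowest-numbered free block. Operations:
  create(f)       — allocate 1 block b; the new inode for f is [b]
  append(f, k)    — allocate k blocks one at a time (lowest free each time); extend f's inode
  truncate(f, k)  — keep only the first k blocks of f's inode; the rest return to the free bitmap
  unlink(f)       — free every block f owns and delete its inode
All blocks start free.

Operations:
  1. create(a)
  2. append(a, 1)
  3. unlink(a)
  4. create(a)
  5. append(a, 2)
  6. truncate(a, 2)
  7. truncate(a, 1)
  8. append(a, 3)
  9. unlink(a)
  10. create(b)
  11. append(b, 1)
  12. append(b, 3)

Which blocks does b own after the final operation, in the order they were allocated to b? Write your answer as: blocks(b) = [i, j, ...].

blocks(b) = [0, 1, 2, 3, 4]

after create(a) → a:[0]  free=[F........]
after append(a, 1) → a:[0, 1]  free=[FF.......]
after unlink(a) →   free=[.........]
after create(a) → a:[0]  free=[F........]
after append(a, 2) → a:[0, 1, 2]  free=[FFF......]
after truncate(a, 2) → a:[0, 1]  free=[FF.......]
after truncate(a, 1) → a:[0]  free=[F........]
after append(a, 3) → a:[0, 1, 2, 3]  free=[FFFF.....]
after unlink(a) →   free=[.........]
after create(b) → b:[0]  free=[F........]
after append(b, 1) → b:[0, 1]  free=[FF.......]
after append(b, 3) → b:[0, 1, 2, 3, 4]  free=[FFFFF....]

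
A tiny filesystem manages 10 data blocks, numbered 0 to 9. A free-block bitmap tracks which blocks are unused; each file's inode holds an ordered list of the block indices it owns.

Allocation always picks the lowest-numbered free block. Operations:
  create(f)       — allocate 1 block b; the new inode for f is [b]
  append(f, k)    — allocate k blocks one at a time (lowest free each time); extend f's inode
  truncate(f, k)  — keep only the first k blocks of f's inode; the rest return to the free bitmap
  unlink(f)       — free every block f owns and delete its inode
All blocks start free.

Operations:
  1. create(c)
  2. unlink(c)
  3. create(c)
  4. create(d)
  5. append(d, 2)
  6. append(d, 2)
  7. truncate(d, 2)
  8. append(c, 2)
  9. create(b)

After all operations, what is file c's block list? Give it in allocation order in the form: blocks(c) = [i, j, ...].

blocks(c) = [0, 3, 4]

create(c): bitmap=F......... | c=[0]
unlink(c): bitmap=.......... | 
create(c): bitmap=F......... | c=[0]
create(d): bitmap=FF........ | c=[0] d=[1]
append(d, 2): bitmap=FFFF...... | c=[0] d=[1, 2, 3]
append(d, 2): bitmap=FFFFFF.... | c=[0] d=[1, 2, 3, 4, 5]
truncate(d, 2): bitmap=FFF....... | c=[0] d=[1, 2]
append(c, 2): bitmap=FFFFF..... | c=[0, 3, 4] d=[1, 2]
create(b): bitmap=FFFFFF.... | b=[5] c=[0, 3, 4] d=[1, 2]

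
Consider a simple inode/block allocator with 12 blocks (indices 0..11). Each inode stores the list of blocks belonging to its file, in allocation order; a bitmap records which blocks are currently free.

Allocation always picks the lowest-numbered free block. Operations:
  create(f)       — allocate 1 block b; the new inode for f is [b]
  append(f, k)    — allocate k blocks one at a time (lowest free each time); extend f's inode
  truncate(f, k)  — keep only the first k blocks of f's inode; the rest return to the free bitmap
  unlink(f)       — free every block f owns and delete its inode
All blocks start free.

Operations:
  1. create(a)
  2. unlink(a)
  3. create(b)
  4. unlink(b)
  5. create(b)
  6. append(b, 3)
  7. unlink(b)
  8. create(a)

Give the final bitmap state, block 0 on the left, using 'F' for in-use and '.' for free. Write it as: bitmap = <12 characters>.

bitmap = F...........

after create(a) → a:[0]  free=[F...........]
after unlink(a) →   free=[............]
after create(b) → b:[0]  free=[F...........]
after unlink(b) →   free=[............]
after create(b) → b:[0]  free=[F...........]
after append(b, 3) → b:[0, 1, 2, 3]  free=[FFFF........]
after unlink(b) →   free=[............]
after create(a) → a:[0]  free=[F...........]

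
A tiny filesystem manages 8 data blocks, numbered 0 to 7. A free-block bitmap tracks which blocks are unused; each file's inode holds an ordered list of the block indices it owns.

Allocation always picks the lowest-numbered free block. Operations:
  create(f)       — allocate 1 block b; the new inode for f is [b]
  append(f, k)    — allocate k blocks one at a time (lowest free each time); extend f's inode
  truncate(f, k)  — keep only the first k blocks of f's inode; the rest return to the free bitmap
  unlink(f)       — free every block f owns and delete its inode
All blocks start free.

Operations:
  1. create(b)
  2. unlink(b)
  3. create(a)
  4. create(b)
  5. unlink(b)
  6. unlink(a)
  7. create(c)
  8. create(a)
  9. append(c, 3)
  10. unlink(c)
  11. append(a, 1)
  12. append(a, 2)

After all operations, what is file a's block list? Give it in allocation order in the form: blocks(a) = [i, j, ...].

blocks(a) = [1, 0, 2, 3]

[1] create(b) — b=0 (map F.......)
[2] unlink(b) —  (map ........)
[3] create(a) — a=0 (map F.......)
[4] create(b) — a=0 b=1 (map FF......)
[5] unlink(b) — a=0 (map F.......)
[6] unlink(a) —  (map ........)
[7] create(c) — c=0 (map F.......)
[8] create(a) — a=1 c=0 (map FF......)
[9] append(c, 3) — a=1 c=0,2,3,4 (map FFFFF...)
[10] unlink(c) — a=1 (map .F......)
[11] append(a, 1) — a=1,0 (map FF......)
[12] append(a, 2) — a=1,0,2,3 (map FFFF....)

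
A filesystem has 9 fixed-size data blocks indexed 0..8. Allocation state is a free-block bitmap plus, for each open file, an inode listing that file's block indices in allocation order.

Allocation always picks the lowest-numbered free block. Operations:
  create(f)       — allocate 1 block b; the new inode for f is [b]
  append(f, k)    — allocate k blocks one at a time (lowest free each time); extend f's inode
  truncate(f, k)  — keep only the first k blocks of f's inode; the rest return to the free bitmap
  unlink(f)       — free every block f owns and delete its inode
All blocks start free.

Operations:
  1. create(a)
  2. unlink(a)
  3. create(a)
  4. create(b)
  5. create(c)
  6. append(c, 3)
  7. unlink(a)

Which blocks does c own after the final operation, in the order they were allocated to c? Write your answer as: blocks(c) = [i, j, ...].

blocks(c) = [2, 3, 4, 5]

create(a): bitmap=F........ | a=[0]
unlink(a): bitmap=......... | 
create(a): bitmap=F........ | a=[0]
create(b): bitmap=FF....... | a=[0] b=[1]
create(c): bitmap=FFF...... | a=[0] b=[1] c=[2]
append(c, 3): bitmap=FFFFFF... | a=[0] b=[1] c=[2, 3, 4, 5]
unlink(a): bitmap=.FFFFF... | b=[1] c=[2, 3, 4, 5]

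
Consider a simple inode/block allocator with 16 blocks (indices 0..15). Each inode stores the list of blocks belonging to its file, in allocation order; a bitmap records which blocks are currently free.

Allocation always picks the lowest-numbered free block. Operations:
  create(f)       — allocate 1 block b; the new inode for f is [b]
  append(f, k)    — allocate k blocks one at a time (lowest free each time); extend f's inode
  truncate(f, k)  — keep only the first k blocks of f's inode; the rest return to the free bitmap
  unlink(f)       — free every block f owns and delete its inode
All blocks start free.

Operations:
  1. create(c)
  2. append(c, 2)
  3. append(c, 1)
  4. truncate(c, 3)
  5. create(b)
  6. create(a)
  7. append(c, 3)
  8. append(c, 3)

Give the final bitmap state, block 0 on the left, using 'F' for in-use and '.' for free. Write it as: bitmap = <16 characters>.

  1. create(c)  ⇒  F...............  {c→[0]}
  2. append(c, 2)  ⇒  FFF.............  {c→[0, 1, 2]}
  3. append(c, 1)  ⇒  FFFF............  {c→[0, 1, 2, 3]}
  4. truncate(c, 3)  ⇒  FFF.............  {c→[0, 1, 2]}
  5. create(b)  ⇒  FFFF............  {b→[3]; c→[0, 1, 2]}
  6. create(a)  ⇒  FFFFF...........  {a→[4]; b→[3]; c→[0, 1, 2]}
  7. append(c, 3)  ⇒  FFFFFFFF........  {a→[4]; b→[3]; c→[0, 1, 2, 5, 6, 7]}
  8. append(c, 3)  ⇒  FFFFFFFFFFF.....  {a→[4]; b→[3]; c→[0, 1, 2, 5, 6, 7, 8, 9, 10]}

bitmap = FFFFFFFFFFF.....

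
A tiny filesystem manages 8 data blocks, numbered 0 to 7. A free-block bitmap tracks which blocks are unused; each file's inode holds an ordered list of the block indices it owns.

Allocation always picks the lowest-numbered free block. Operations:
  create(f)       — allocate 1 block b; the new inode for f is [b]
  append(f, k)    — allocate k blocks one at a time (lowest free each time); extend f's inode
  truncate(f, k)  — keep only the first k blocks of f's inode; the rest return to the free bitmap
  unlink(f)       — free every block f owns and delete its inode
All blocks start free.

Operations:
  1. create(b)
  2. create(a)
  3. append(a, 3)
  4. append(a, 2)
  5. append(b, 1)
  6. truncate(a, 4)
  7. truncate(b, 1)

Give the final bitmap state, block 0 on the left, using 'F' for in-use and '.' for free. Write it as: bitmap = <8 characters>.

bitmap = FFFFF...

  1. create(b)  ⇒  F.......  {b→[0]}
  2. create(a)  ⇒  FF......  {a→[1]; b→[0]}
  3. append(a, 3)  ⇒  FFFFF...  {a→[1, 2, 3, 4]; b→[0]}
  4. append(a, 2)  ⇒  FFFFFFF.  {a→[1, 2, 3, 4, 5, 6]; b→[0]}
  5. append(b, 1)  ⇒  FFFFFFFF  {a→[1, 2, 3, 4, 5, 6]; b→[0, 7]}
  6. truncate(a, 4)  ⇒  FFFFF..F  {a→[1, 2, 3, 4]; b→[0, 7]}
  7. truncate(b, 1)  ⇒  FFFFF...  {a→[1, 2, 3, 4]; b→[0]}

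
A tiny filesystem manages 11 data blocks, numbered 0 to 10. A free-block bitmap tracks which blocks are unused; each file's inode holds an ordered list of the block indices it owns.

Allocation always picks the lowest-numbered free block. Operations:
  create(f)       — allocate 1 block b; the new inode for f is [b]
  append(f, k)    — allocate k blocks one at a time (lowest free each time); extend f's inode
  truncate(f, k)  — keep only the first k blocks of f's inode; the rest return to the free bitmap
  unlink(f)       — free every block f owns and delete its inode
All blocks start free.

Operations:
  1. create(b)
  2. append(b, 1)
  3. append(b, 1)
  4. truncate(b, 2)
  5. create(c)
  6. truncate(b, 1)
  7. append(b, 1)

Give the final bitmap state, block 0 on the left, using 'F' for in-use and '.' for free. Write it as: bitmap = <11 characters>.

bitmap = FFF........

create(b): bitmap=F.......... | b=[0]
append(b, 1): bitmap=FF......... | b=[0, 1]
append(b, 1): bitmap=FFF........ | b=[0, 1, 2]
truncate(b, 2): bitmap=FF......... | b=[0, 1]
create(c): bitmap=FFF........ | b=[0, 1] c=[2]
truncate(b, 1): bitmap=F.F........ | b=[0] c=[2]
append(b, 1): bitmap=FFF........ | b=[0, 1] c=[2]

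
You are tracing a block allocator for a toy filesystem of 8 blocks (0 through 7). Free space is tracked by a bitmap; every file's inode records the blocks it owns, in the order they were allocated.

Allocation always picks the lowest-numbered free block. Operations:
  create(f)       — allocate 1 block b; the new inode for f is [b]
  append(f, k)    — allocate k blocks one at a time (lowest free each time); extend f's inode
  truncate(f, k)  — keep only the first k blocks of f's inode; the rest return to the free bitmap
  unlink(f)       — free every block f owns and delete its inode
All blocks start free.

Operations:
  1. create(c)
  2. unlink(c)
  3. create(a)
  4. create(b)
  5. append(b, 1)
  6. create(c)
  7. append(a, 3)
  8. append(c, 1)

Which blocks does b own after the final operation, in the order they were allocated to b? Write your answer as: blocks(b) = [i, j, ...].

  1. create(c)  ⇒  F.......  {c→[0]}
  2. unlink(c)  ⇒  ........  {}
  3. create(a)  ⇒  F.......  {a→[0]}
  4. create(b)  ⇒  FF......  {a→[0]; b→[1]}
  5. append(b, 1)  ⇒  FFF.....  {a→[0]; b→[1, 2]}
  6. create(c)  ⇒  FFFF....  {a→[0]; b→[1, 2]; c→[3]}
  7. append(a, 3)  ⇒  FFFFFFF.  {a→[0, 4, 5, 6]; b→[1, 2]; c→[3]}
  8. append(c, 1)  ⇒  FFFFFFFF  {a→[0, 4, 5, 6]; b→[1, 2]; c→[3, 7]}

blocks(b) = [1, 2]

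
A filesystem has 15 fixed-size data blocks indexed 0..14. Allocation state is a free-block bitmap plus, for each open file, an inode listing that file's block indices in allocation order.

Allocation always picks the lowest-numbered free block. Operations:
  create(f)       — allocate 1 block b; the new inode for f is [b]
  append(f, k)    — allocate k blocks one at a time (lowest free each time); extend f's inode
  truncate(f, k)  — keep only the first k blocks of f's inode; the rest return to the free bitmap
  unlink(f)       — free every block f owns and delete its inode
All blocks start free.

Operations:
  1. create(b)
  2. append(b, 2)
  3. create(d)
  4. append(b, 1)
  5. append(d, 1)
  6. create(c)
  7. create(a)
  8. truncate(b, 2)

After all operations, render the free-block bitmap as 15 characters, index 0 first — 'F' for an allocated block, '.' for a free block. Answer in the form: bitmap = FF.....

create(b): bitmap=F.............. | b=[0]
append(b, 2): bitmap=FFF............ | b=[0, 1, 2]
create(d): bitmap=FFFF........... | b=[0, 1, 2] d=[3]
append(b, 1): bitmap=FFFFF.......... | b=[0, 1, 2, 4] d=[3]
append(d, 1): bitmap=FFFFFF......... | b=[0, 1, 2, 4] d=[3, 5]
create(c): bitmap=FFFFFFF........ | b=[0, 1, 2, 4] c=[6] d=[3, 5]
create(a): bitmap=FFFFFFFF....... | a=[7] b=[0, 1, 2, 4] c=[6] d=[3, 5]
truncate(b, 2): bitmap=FF.F.FFF....... | a=[7] b=[0, 1] c=[6] d=[3, 5]

bitmap = FF.F.FFF.......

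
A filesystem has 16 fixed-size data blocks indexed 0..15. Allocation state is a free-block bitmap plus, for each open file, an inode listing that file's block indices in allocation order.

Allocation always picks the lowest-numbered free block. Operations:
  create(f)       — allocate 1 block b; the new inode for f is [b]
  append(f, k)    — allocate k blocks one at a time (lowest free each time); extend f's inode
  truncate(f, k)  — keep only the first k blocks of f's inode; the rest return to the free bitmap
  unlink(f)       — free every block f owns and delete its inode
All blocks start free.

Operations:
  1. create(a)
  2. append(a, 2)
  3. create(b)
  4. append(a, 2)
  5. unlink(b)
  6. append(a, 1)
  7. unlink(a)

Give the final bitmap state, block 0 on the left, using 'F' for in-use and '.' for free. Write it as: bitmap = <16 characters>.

[1] create(a) — a=0 (map F...............)
[2] append(a, 2) — a=0,1,2 (map FFF.............)
[3] create(b) — a=0,1,2 b=3 (map FFFF............)
[4] append(a, 2) — a=0,1,2,4,5 b=3 (map FFFFFF..........)
[5] unlink(b) — a=0,1,2,4,5 (map FFF.FF..........)
[6] append(a, 1) — a=0,1,2,4,5,3 (map FFFFFF..........)
[7] unlink(a) —  (map ................)

bitmap = ................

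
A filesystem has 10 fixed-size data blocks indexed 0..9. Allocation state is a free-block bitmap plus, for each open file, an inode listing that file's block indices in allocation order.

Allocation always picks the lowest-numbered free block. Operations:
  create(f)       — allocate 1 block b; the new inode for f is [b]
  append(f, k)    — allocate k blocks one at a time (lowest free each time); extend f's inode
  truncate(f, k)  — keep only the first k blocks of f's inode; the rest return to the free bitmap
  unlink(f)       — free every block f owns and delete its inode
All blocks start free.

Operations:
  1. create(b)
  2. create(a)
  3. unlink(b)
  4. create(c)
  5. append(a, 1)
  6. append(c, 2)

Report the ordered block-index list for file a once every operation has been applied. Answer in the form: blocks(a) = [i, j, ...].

after create(b) → b:[0]  free=[F.........]
after create(a) → a:[1], b:[0]  free=[FF........]
after unlink(b) → a:[1]  free=[.F........]
after create(c) → a:[1], c:[0]  free=[FF........]
after append(a, 1) → a:[1, 2], c:[0]  free=[FFF.......]
after append(c, 2) → a:[1, 2], c:[0, 3, 4]  free=[FFFFF.....]

blocks(a) = [1, 2]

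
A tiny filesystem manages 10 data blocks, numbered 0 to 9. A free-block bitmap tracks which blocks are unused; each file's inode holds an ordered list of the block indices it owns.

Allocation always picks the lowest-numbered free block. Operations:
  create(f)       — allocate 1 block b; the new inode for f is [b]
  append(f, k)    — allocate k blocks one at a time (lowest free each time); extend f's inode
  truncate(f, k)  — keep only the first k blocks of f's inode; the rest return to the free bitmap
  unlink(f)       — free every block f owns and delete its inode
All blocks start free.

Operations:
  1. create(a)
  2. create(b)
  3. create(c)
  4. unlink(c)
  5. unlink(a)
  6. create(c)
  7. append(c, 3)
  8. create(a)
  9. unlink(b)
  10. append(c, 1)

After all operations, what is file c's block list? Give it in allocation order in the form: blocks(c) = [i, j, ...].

  1. create(a)  ⇒  F.........  {a→[0]}
  2. create(b)  ⇒  FF........  {a→[0]; b→[1]}
  3. create(c)  ⇒  FFF.......  {a→[0]; b→[1]; c→[2]}
  4. unlink(c)  ⇒  FF........  {a→[0]; b→[1]}
  5. unlink(a)  ⇒  .F........  {b→[1]}
  6. create(c)  ⇒  FF........  {b→[1]; c→[0]}
  7. append(c, 3)  ⇒  FFFFF.....  {b→[1]; c→[0, 2, 3, 4]}
  8. create(a)  ⇒  FFFFFF....  {a→[5]; b→[1]; c→[0, 2, 3, 4]}
  9. unlink(b)  ⇒  F.FFFF....  {a→[5]; c→[0, 2, 3, 4]}
  10. append(c, 1)  ⇒  FFFFFF....  {a→[5]; c→[0, 2, 3, 4, 1]}

blocks(c) = [0, 2, 3, 4, 1]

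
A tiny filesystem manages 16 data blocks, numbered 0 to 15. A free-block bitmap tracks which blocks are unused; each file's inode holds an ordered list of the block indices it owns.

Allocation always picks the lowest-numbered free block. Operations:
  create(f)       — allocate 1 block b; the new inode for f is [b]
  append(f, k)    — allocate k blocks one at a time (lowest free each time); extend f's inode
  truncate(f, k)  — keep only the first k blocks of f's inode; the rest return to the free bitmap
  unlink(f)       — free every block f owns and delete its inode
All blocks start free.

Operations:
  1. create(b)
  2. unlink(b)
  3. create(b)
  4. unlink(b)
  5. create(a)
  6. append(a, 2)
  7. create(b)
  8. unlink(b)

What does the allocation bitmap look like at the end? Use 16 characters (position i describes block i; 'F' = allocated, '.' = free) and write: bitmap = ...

bitmap = FFF.............

after create(b) → b:[0]  free=[F...............]
after unlink(b) →   free=[................]
after create(b) → b:[0]  free=[F...............]
after unlink(b) →   free=[................]
after create(a) → a:[0]  free=[F...............]
after append(a, 2) → a:[0, 1, 2]  free=[FFF.............]
after create(b) → a:[0, 1, 2], b:[3]  free=[FFFF............]
after unlink(b) → a:[0, 1, 2]  free=[FFF.............]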